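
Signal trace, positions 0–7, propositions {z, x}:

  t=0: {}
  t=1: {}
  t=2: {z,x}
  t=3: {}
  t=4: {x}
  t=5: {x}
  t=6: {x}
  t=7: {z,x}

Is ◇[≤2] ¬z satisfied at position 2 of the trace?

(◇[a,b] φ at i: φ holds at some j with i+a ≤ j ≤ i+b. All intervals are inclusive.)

Check ¬z at each j in [2,4]:
  j=2: false
  j=3: true
  j=4: true
Found at j=3 → formula holds.

Yes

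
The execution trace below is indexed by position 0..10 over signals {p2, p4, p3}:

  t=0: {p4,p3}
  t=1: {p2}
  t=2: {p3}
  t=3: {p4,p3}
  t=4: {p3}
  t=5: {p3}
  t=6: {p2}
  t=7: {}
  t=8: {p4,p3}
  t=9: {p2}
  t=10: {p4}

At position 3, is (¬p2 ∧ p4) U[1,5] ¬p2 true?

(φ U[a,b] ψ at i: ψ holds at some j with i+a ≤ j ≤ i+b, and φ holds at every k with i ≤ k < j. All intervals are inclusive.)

Holds

Need some j in [4,8] with ¬p2, and (¬p2 ∧ p4) at every k in [3,j-1].
  j=4: ¬p2 holds; (¬p2 ∧ p4) holds at every k in [3,3] → satisfied.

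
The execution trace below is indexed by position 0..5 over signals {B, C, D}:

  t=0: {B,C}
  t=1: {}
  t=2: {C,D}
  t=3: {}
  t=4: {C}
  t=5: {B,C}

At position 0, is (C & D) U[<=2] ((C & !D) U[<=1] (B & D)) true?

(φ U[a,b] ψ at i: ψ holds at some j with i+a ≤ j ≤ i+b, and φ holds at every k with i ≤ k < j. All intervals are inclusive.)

Need some j in [0,2] with ((C & !D) U[<=1] (B & D)), and (C & D) at every k in [0,j-1].
  j=0: ((C & !D) U[<=1] (B & D)) — fails.
  j=1: ((C & !D) U[<=1] (B & D)) — fails.
  j=2: ((C & !D) U[<=1] (B & D)) — fails.
No j in the window works → until fails.

No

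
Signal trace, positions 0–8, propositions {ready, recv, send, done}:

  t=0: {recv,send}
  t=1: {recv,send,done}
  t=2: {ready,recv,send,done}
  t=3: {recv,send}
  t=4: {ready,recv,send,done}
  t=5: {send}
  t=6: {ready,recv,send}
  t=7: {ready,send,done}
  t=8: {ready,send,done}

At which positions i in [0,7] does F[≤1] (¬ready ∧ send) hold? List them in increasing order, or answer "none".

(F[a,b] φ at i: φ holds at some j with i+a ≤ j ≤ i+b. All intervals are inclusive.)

0, 1, 2, 3, 4, 5

Evaluate at each i in [0,7]:
  i=0: ✓ (witness j=0)
  i=1: ✓ (witness j=1)
  i=2: ✓ (witness j=3)
  i=3: ✓ (witness j=3)
  i=4: ✓ (witness j=5)
  i=5: ✓ (witness j=5)
  i=6: ✗ (none in [6,7])
  i=7: ✗ (none in [7,8])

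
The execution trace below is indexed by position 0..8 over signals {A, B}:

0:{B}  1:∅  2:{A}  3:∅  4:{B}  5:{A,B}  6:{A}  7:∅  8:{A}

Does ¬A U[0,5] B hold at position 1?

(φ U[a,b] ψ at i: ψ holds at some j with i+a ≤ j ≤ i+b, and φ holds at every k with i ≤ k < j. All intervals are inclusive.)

Does not hold

Need some j in [1,6] with B, and ¬A at every k in [1,j-1].
  j=1: B false.
  j=2: B false.
  j=3: B false.
  j=4: B holds, but ¬A fails at k=2 → not this j.
  j=5: B holds, but ¬A fails at k=2 → not this j.
  j=6: B false.
No j in the window works → until fails.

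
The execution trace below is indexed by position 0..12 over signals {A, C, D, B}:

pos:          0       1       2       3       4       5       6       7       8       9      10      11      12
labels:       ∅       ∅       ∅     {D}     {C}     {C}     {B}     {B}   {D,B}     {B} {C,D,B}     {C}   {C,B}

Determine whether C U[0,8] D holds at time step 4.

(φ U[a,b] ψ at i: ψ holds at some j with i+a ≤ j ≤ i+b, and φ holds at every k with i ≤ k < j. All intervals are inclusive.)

Need some j in [4,12] with D, and C at every k in [4,j-1].
  j=4: D false.
  j=5: D false.
  j=6: D false.
  j=7: D false.
  j=8: D holds, but C fails at k=6 → not this j.
  j=9: D false.
  j=10: D holds, but C fails at k=6 → not this j.
  j=11: D false.
  j=12: D false.
No j in the window works → until fails.

No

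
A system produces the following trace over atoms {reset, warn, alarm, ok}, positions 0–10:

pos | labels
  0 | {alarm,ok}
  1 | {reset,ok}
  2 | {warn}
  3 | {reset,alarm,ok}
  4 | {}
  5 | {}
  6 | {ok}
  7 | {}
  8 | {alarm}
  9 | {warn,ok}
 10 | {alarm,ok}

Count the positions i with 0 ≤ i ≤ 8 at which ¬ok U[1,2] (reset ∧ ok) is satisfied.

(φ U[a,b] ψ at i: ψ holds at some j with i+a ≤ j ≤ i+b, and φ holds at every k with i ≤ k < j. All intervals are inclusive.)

1

Evaluate at each i in [0,8]:
  i=0: ✗ (lhs fails at k=0 before rhs at j=1)
  i=1: ✗ (lhs fails at k=1 before rhs at j=3)
  i=2: ✓ (rhs at j=3; lhs holds on [2,2])
  i=3: ✗ (no rhs in [4,5])
  i=4: ✗ (no rhs in [5,6])
  i=5: ✗ (no rhs in [6,7])
  i=6: ✗ (no rhs in [7,8])
  i=7: ✗ (no rhs in [8,9])
  i=8: ✗ (no rhs in [9,10])
Positions where it holds: {2} → 1.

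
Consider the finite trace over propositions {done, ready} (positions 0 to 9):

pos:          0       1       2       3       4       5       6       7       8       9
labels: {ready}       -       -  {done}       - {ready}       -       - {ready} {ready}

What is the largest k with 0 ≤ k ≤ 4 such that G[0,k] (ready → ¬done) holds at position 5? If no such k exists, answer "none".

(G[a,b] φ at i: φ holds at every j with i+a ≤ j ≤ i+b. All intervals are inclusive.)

(ready → ¬done) must hold from j=5 onward; find where it first fails.
  j=5: holds
  j=6: holds
  j=7: holds
  j=8: holds
  j=9: holds
Holds through j=9; largest k = 4.

4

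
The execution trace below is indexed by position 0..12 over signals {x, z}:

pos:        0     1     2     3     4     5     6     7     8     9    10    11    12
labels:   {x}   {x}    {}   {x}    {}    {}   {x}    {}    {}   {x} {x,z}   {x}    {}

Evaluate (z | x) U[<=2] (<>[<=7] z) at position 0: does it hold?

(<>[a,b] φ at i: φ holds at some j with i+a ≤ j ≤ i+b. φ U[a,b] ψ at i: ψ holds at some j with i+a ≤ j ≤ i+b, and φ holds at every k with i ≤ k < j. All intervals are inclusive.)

False

Need some j in [0,2] with <>[<=7] z, and (z | x) at every k in [0,j-1].
  j=0: <>[<=7] z — fails (none in [0,7]).
  j=1: <>[<=7] z — fails (none in [1,8]).
  j=2: <>[<=7] z — fails (none in [2,9]).
No j in the window works → until fails.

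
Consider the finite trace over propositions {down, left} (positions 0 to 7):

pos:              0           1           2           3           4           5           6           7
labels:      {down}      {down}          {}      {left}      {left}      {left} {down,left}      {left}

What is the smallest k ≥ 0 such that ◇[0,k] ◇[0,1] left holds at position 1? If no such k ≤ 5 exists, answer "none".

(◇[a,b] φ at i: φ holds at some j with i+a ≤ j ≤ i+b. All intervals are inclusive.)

Scan j = 1,2,… for ◇[0,1] left:
  j=1: fails
  j=2: holds
First hit at j=2, so smallest k = 2-1 = 1.

1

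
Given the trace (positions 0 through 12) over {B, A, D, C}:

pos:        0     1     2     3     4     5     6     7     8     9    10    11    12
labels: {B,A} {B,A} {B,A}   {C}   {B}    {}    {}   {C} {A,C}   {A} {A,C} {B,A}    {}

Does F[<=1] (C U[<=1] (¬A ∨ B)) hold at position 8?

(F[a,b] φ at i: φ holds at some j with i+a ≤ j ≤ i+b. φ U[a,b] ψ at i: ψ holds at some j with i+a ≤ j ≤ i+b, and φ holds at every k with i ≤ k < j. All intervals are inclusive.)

Check (C U[<=1] (¬A ∨ B)) at each j in [8,9]:
  j=8: fails
  j=9: fails
No position in the window satisfies it → formula fails.

Does not hold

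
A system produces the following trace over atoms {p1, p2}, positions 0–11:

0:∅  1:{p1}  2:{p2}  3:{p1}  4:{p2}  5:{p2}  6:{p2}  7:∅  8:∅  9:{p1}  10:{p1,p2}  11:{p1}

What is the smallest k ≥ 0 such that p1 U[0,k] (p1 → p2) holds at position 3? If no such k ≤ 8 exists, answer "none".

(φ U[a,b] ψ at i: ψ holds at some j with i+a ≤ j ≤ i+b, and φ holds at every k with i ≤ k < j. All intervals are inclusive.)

1

Need earliest j ≥ 3 with (p1 → p2), and p1 at every k in [3,j-1].
  j=3: rhs fails.
  j=4: rhs holds; lhs holds on [3,3]. k = 1.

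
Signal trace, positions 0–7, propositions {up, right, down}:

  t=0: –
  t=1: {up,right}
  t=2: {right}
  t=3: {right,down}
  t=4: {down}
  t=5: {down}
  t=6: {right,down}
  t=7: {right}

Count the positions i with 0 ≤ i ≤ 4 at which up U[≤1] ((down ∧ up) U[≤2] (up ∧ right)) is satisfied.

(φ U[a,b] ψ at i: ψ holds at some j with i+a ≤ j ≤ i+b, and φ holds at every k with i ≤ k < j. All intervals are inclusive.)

Evaluate at each i in [0,4]:
  i=0: ✗ (lhs fails at k=0 before rhs at j=1)
  i=1: ✓ (rhs at j=1)
  i=2: ✗ (no rhs in [2,3])
  i=3: ✗ (no rhs in [3,4])
  i=4: ✗ (no rhs in [4,5])
Positions where it holds: {1} → 1.

1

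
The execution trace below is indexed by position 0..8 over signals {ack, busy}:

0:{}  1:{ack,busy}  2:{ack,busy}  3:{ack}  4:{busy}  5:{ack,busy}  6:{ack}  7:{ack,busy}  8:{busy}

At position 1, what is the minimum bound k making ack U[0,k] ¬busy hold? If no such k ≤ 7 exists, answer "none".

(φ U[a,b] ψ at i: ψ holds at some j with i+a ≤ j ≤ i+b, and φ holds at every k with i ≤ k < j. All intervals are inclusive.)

Need earliest j ≥ 1 with ¬busy, and ack at every k in [1,j-1].
  j=1: rhs fails.
  j=2: rhs fails.
  j=3: rhs holds; lhs holds on [1,2]. k = 2.

2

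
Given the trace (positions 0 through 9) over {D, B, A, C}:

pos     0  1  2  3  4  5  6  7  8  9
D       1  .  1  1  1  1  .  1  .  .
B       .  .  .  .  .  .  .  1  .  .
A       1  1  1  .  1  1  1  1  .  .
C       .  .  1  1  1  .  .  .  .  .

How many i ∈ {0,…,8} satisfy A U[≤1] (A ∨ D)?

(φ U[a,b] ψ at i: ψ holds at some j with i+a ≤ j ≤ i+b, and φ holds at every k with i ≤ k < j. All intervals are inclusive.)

Evaluate at each i in [0,8]:
  i=0: ✓ (rhs at j=0)
  i=1: ✓ (rhs at j=1)
  i=2: ✓ (rhs at j=2)
  i=3: ✓ (rhs at j=3)
  i=4: ✓ (rhs at j=4)
  i=5: ✓ (rhs at j=5)
  i=6: ✓ (rhs at j=6)
  i=7: ✓ (rhs at j=7)
  i=8: ✗ (no rhs in [8,9])
Positions where it holds: {0, 1, 2, 3, 4, 5, 6, 7} → 8.

8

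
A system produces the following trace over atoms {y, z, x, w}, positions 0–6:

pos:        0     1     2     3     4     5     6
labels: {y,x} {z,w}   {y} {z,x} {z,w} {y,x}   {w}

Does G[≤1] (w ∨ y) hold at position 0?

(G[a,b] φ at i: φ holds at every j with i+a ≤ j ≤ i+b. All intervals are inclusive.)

True

Check (w ∨ y) at every j in [0,1]:
  j=0: true
  j=1: true
All positions satisfy it → formula holds.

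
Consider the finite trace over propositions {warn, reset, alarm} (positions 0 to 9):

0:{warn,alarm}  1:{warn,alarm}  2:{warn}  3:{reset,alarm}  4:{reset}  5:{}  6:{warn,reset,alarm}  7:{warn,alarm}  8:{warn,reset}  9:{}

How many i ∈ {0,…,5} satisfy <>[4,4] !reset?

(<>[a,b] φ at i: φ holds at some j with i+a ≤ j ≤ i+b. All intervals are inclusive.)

3

Evaluate at each i in [0,5]:
  i=0: ✗ (none in [4,4])
  i=1: ✓ (witness j=5)
  i=2: ✗ (none in [6,6])
  i=3: ✓ (witness j=7)
  i=4: ✗ (none in [8,8])
  i=5: ✓ (witness j=9)
Positions where it holds: {1, 3, 5} → 3.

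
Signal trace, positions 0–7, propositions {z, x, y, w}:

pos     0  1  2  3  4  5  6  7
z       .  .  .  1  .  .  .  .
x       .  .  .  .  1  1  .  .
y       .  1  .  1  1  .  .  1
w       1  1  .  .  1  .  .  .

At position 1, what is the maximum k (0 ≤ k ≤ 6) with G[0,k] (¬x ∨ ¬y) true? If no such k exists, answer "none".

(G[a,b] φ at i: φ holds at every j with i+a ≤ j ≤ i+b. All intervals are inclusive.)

(¬x ∨ ¬y) must hold from j=1 onward; find where it first fails.
  j=1: holds
  j=2: holds
  j=3: holds
  j=4: fails
Holds on [1,3], so largest k = 2.

2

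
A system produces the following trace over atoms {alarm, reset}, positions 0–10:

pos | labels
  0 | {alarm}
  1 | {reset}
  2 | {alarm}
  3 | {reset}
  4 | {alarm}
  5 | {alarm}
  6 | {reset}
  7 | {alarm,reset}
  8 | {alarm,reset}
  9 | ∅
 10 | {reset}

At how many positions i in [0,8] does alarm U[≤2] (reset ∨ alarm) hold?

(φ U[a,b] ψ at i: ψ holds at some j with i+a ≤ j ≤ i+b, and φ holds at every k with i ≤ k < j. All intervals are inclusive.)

9

Evaluate at each i in [0,8]:
  i=0: ✓ (rhs at j=0)
  i=1: ✓ (rhs at j=1)
  i=2: ✓ (rhs at j=2)
  i=3: ✓ (rhs at j=3)
  i=4: ✓ (rhs at j=4)
  i=5: ✓ (rhs at j=5)
  i=6: ✓ (rhs at j=6)
  i=7: ✓ (rhs at j=7)
  i=8: ✓ (rhs at j=8)
Positions where it holds: {0, 1, 2, 3, 4, 5, 6, 7, 8} → 9.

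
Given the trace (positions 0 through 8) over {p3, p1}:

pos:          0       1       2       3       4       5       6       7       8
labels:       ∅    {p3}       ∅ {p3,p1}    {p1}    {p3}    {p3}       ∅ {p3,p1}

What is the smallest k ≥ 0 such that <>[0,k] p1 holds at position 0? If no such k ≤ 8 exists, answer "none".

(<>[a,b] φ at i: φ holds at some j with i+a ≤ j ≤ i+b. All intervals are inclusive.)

3

Scan j = 0,1,… for p1:
  j=0: fails
  j=1: fails
  j=2: fails
  j=3: holds
First hit at j=3, so smallest k = 3-0 = 3.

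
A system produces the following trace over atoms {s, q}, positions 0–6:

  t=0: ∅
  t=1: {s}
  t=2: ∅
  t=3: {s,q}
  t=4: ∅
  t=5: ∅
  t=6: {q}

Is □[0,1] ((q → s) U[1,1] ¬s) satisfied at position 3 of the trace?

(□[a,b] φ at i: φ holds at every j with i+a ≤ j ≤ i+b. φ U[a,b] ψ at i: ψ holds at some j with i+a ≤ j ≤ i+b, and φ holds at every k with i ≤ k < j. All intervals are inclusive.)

Check ((q → s) U[1,1] ¬s) at every j in [3,4]:
  j=3: holds
  j=4: holds
All positions satisfy it → formula holds.

True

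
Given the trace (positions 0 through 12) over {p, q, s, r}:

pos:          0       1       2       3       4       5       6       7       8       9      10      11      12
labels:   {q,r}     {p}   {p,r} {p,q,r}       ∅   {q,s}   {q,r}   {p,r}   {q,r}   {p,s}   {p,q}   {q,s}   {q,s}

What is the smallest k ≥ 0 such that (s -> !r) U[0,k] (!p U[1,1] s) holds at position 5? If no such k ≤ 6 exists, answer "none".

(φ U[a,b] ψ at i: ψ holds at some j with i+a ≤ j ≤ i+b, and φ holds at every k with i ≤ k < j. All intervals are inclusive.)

3

Need earliest j ≥ 5 with (!p U[1,1] s), and (s -> !r) at every k in [5,j-1].
  j=5: rhs fails.
  j=6: rhs fails.
  j=7: rhs fails.
  j=8: rhs holds; lhs holds on [5,7]. k = 3.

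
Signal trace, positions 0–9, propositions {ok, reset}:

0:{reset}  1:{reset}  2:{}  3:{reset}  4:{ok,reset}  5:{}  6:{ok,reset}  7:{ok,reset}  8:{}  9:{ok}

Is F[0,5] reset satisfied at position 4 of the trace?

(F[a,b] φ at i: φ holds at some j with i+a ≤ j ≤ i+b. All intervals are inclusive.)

Holds

Check reset at each j in [4,9]:
  j=4: true
  j=5: false
  j=6: true
  j=7: true
  j=8: false
  j=9: false
Found at j=4 → formula holds.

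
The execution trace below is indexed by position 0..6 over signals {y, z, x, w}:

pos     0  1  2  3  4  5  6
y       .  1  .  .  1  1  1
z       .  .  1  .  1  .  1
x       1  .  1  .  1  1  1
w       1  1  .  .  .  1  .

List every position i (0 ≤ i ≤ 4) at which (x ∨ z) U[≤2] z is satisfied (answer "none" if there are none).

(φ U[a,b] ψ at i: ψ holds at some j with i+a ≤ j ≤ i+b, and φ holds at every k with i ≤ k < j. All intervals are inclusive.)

2, 4

Evaluate at each i in [0,4]:
  i=0: ✗ (lhs fails at k=1 before rhs at j=2)
  i=1: ✗ (lhs fails at k=1 before rhs at j=2)
  i=2: ✓ (rhs at j=2)
  i=3: ✗ (lhs fails at k=3 before rhs at j=4)
  i=4: ✓ (rhs at j=4)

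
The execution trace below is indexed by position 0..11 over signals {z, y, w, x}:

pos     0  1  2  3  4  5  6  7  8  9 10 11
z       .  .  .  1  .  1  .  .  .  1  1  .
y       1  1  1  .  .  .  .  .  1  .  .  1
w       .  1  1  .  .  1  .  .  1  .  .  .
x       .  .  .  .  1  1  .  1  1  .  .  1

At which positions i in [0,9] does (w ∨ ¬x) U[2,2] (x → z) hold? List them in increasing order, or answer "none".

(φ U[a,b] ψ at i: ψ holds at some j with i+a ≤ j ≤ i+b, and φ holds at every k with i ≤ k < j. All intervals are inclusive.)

Evaluate at each i in [0,9]:
  i=0: ✓ (rhs at j=2; lhs holds on [0,1])
  i=1: ✓ (rhs at j=3; lhs holds on [1,2])
  i=2: ✗ (no rhs in [4,4])
  i=3: ✗ (lhs fails at k=4 before rhs at j=5)
  i=4: ✗ (lhs fails at k=4 before rhs at j=6)
  i=5: ✗ (no rhs in [7,7])
  i=6: ✗ (no rhs in [8,8])
  i=7: ✗ (lhs fails at k=7 before rhs at j=9)
  i=8: ✓ (rhs at j=10; lhs holds on [8,9])
  i=9: ✗ (no rhs in [11,11])

0, 1, 8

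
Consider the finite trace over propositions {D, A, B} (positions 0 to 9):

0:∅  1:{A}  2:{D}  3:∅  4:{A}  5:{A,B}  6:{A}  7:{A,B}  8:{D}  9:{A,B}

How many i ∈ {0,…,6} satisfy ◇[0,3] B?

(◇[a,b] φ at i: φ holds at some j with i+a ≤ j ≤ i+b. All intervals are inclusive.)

Evaluate at each i in [0,6]:
  i=0: ✗ (none in [0,3])
  i=1: ✗ (none in [1,4])
  i=2: ✓ (witness j=5)
  i=3: ✓ (witness j=5)
  i=4: ✓ (witness j=5)
  i=5: ✓ (witness j=5)
  i=6: ✓ (witness j=7)
Positions where it holds: {2, 3, 4, 5, 6} → 5.

5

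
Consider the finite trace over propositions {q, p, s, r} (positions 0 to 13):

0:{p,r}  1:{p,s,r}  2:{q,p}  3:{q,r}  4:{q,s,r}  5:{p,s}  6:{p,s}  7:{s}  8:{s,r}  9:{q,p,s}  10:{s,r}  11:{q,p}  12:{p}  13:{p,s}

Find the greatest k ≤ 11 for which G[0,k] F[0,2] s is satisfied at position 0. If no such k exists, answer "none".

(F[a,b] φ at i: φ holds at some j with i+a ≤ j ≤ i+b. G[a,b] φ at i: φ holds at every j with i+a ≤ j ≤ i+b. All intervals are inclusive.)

F[0,2] s must hold from j=0 onward; find where it first fails.
  j=0: holds
  j=1: holds
  j=2: holds
  j=3: holds
  j=4: holds
  j=5: holds
  j=6: holds
  j=7: holds
  j=8: holds
  j=9: holds
  j=10: holds
  j=11: holds
Holds through j=11; largest k = 11.

11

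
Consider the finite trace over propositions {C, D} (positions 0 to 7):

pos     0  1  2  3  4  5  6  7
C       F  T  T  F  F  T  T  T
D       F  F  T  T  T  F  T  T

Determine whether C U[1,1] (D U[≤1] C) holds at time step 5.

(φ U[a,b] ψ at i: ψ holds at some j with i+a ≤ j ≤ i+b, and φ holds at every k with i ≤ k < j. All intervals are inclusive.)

Need some j in [6,6] with (D U[≤1] C), and C at every k in [5,j-1].
  j=6: (D U[≤1] C) holds; C holds at every k in [5,5] → satisfied.

True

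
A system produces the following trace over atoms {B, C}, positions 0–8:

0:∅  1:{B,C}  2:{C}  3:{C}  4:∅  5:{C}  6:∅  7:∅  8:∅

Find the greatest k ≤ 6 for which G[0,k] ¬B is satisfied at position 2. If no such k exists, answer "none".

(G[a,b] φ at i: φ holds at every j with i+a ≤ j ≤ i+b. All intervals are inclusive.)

¬B must hold from j=2 onward; find where it first fails.
  j=2: holds
  j=3: holds
  j=4: holds
  j=5: holds
  j=6: holds
  j=7: holds
  j=8: holds
Holds through j=8; largest k = 6.

6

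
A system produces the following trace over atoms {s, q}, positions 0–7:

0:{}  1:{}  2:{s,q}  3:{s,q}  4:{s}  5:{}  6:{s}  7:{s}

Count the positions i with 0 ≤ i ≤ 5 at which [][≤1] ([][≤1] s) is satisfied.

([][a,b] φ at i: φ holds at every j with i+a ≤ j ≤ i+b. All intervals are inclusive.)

Evaluate at each i in [0,5]:
  i=0: ✗ (fails at j=0)
  i=1: ✗ (fails at j=1)
  i=2: ✓ (all of [2,3])
  i=3: ✗ (fails at j=4)
  i=4: ✗ (fails at j=4)
  i=5: ✗ (fails at j=5)
Positions where it holds: {2} → 1.

1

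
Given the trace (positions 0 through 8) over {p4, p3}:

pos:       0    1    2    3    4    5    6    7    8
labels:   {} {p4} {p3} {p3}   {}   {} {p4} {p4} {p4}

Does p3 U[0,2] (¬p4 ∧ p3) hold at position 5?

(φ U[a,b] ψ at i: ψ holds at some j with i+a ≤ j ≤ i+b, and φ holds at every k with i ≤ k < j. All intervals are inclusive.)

No

Need some j in [5,7] with (¬p4 ∧ p3), and p3 at every k in [5,j-1].
  j=5: (¬p4 ∧ p3) false.
  j=6: (¬p4 ∧ p3) false.
  j=7: (¬p4 ∧ p3) false.
No j in the window works → until fails.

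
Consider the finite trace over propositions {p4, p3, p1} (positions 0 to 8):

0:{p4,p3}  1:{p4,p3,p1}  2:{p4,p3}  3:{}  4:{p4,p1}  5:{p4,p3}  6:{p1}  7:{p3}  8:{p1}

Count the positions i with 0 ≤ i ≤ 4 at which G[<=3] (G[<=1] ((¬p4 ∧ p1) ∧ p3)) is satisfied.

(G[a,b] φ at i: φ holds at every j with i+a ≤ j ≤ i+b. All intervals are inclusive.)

Evaluate at each i in [0,4]:
  i=0: ✗ (fails at j=0)
  i=1: ✗ (fails at j=1)
  i=2: ✗ (fails at j=2)
  i=3: ✗ (fails at j=3)
  i=4: ✗ (fails at j=4)
Positions where it holds: {} → 0.

0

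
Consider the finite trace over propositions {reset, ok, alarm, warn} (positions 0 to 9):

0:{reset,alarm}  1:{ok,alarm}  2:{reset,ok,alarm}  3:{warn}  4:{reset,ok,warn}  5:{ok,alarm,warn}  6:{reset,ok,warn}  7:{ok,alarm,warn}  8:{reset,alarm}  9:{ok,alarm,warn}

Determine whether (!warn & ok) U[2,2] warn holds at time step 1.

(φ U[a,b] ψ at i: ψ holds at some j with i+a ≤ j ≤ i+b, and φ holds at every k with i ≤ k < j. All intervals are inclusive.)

Need some j in [3,3] with warn, and (!warn & ok) at every k in [1,j-1].
  j=3: warn holds; (!warn & ok) holds at every k in [1,2] → satisfied.

Yes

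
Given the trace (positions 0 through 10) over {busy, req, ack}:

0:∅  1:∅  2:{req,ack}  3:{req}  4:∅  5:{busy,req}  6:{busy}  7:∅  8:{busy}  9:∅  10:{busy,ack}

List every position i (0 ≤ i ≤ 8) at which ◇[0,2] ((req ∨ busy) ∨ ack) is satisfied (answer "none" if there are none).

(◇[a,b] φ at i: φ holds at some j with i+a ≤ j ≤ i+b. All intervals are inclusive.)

0, 1, 2, 3, 4, 5, 6, 7, 8

Evaluate at each i in [0,8]:
  i=0: ✓ (witness j=2)
  i=1: ✓ (witness j=2)
  i=2: ✓ (witness j=2)
  i=3: ✓ (witness j=3)
  i=4: ✓ (witness j=5)
  i=5: ✓ (witness j=5)
  i=6: ✓ (witness j=6)
  i=7: ✓ (witness j=8)
  i=8: ✓ (witness j=8)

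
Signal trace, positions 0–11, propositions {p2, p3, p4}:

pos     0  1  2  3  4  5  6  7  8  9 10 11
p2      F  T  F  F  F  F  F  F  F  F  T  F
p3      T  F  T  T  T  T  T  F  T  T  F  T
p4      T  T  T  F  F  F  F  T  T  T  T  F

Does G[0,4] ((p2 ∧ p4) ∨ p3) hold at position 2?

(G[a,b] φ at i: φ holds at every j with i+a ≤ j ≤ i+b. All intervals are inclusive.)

Check ((p2 ∧ p4) ∨ p3) at every j in [2,6]:
  j=2: true
  j=3: true
  j=4: true
  j=5: true
  j=6: true
All positions satisfy it → formula holds.

Holds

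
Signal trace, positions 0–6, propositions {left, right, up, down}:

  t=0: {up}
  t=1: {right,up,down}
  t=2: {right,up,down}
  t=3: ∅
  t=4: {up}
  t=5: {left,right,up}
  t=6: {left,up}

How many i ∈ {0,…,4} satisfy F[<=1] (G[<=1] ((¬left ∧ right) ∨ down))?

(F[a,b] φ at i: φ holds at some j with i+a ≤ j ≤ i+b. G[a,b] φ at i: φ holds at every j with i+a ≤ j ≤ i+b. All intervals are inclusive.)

Evaluate at each i in [0,4]:
  i=0: ✓ (witness j=1)
  i=1: ✓ (witness j=1)
  i=2: ✗ (none in [2,3])
  i=3: ✗ (none in [3,4])
  i=4: ✗ (none in [4,5])
Positions where it holds: {0, 1} → 2.

2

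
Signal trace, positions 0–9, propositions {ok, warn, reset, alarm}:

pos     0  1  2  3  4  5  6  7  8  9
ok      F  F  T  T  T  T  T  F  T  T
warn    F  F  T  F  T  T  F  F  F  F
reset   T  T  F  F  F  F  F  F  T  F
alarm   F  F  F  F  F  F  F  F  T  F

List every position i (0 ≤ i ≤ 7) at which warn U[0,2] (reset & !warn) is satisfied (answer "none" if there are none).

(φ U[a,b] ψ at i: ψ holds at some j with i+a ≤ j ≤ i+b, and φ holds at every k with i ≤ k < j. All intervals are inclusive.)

0, 1

Evaluate at each i in [0,7]:
  i=0: ✓ (rhs at j=0)
  i=1: ✓ (rhs at j=1)
  i=2: ✗ (no rhs in [2,4])
  i=3: ✗ (no rhs in [3,5])
  i=4: ✗ (no rhs in [4,6])
  i=5: ✗ (no rhs in [5,7])
  i=6: ✗ (lhs fails at k=6 before rhs at j=8)
  i=7: ✗ (lhs fails at k=7 before rhs at j=8)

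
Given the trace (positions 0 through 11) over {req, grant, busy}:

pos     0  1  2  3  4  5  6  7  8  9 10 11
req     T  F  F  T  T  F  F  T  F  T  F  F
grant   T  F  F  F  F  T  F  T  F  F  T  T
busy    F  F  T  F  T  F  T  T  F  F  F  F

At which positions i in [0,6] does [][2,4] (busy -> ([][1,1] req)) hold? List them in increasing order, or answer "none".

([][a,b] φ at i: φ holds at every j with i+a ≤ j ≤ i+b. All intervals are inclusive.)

Evaluate at each i in [0,6]:
  i=0: ✗ (fails at j=4)
  i=1: ✗ (fails at j=4)
  i=2: ✗ (fails at j=4)
  i=3: ✗ (fails at j=7)
  i=4: ✗ (fails at j=7)
  i=5: ✗ (fails at j=7)
  i=6: ✓ (all of [8,10])

6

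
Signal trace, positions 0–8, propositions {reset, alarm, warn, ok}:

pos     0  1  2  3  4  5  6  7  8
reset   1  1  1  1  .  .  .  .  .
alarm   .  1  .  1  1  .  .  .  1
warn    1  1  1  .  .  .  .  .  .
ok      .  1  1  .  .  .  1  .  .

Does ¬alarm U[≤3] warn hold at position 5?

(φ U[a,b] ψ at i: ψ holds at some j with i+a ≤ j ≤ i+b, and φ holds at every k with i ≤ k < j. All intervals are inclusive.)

False

Need some j in [5,8] with warn, and ¬alarm at every k in [5,j-1].
  j=5: warn false.
  j=6: warn false.
  j=7: warn false.
  j=8: warn false.
No j in the window works → until fails.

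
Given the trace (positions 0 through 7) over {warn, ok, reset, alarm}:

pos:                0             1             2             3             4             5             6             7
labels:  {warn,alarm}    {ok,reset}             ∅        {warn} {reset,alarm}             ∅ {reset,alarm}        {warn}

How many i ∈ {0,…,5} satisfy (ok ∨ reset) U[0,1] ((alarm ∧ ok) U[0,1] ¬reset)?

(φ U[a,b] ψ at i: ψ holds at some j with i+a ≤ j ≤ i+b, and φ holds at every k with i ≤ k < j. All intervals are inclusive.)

Evaluate at each i in [0,5]:
  i=0: ✓ (rhs at j=0)
  i=1: ✓ (rhs at j=2; lhs holds on [1,1])
  i=2: ✓ (rhs at j=2)
  i=3: ✓ (rhs at j=3)
  i=4: ✓ (rhs at j=5; lhs holds on [4,4])
  i=5: ✓ (rhs at j=5)
Positions where it holds: {0, 1, 2, 3, 4, 5} → 6.

6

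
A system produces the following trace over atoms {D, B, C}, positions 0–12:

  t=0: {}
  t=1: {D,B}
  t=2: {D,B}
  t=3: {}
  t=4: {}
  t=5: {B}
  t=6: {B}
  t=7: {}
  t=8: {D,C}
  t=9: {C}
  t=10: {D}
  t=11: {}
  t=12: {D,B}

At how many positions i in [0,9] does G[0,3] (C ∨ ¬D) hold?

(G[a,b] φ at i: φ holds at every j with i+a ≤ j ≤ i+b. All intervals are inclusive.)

Evaluate at each i in [0,9]:
  i=0: ✗ (fails at j=1)
  i=1: ✗ (fails at j=1)
  i=2: ✗ (fails at j=2)
  i=3: ✓ (all of [3,6])
  i=4: ✓ (all of [4,7])
  i=5: ✓ (all of [5,8])
  i=6: ✓ (all of [6,9])
  i=7: ✗ (fails at j=10)
  i=8: ✗ (fails at j=10)
  i=9: ✗ (fails at j=10)
Positions where it holds: {3, 4, 5, 6} → 4.

4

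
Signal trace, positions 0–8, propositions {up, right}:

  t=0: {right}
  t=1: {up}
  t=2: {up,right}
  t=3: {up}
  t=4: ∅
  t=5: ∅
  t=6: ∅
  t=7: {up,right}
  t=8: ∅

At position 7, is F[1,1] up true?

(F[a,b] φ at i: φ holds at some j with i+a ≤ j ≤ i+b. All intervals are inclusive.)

Does not hold

Check up at each j in [8,8]:
  j=8: false
No position in the window satisfies it → formula fails.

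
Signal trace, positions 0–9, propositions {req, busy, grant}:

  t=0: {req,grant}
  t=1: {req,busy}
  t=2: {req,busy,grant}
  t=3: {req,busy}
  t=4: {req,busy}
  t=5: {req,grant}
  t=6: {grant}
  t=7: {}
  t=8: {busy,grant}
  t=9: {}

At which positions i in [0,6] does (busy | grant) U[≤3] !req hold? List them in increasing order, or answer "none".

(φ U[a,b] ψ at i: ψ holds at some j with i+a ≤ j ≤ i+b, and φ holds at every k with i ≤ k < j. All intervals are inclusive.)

3, 4, 5, 6

Evaluate at each i in [0,6]:
  i=0: ✗ (no rhs in [0,3])
  i=1: ✗ (no rhs in [1,4])
  i=2: ✗ (no rhs in [2,5])
  i=3: ✓ (rhs at j=6; lhs holds on [3,5])
  i=4: ✓ (rhs at j=6; lhs holds on [4,5])
  i=5: ✓ (rhs at j=6; lhs holds on [5,5])
  i=6: ✓ (rhs at j=6)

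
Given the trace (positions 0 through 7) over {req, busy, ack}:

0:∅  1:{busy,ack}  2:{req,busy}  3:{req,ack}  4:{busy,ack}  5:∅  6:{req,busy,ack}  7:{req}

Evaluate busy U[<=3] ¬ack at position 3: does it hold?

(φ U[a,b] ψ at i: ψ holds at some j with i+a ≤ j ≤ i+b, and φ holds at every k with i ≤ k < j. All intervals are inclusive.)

No

Need some j in [3,6] with ¬ack, and busy at every k in [3,j-1].
  j=3: ¬ack false.
  j=4: ¬ack false.
  j=5: ¬ack holds, but busy fails at k=3 → not this j.
  j=6: ¬ack false.
No j in the window works → until fails.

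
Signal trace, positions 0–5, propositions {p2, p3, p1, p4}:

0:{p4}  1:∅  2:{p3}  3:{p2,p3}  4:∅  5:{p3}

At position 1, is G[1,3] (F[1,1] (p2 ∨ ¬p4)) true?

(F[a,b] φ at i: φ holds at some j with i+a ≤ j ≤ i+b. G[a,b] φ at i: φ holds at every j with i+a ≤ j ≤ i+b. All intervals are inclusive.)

Holds

Check F[1,1] (p2 ∨ ¬p4) at every j in [2,4]:
  j=2: holds (witness at 3)
  j=3: holds (witness at 4)
  j=4: holds (witness at 5)
All positions satisfy it → formula holds.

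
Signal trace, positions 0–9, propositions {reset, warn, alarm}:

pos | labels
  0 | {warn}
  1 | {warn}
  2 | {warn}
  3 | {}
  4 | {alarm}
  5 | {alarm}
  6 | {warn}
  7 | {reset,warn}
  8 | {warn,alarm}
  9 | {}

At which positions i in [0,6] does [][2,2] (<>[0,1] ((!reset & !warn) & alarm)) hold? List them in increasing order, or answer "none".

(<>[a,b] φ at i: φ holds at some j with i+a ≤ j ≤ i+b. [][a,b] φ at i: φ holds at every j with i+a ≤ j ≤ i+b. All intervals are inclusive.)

1, 2, 3

Evaluate at each i in [0,6]:
  i=0: ✗ (fails at j=2)
  i=1: ✓ (all of [3,3])
  i=2: ✓ (all of [4,4])
  i=3: ✓ (all of [5,5])
  i=4: ✗ (fails at j=6)
  i=5: ✗ (fails at j=7)
  i=6: ✗ (fails at j=8)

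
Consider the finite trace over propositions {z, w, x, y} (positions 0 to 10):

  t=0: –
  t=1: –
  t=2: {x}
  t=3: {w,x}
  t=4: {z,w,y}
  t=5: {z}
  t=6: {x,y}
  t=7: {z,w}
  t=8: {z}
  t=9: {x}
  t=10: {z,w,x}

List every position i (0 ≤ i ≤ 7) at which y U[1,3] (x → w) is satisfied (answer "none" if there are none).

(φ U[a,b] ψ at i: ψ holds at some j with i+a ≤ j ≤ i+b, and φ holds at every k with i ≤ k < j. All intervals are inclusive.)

4, 6

Evaluate at each i in [0,7]:
  i=0: ✗ (lhs fails at k=0 before rhs at j=1)
  i=1: ✗ (lhs fails at k=1 before rhs at j=3)
  i=2: ✗ (lhs fails at k=2 before rhs at j=3)
  i=3: ✗ (lhs fails at k=3 before rhs at j=4)
  i=4: ✓ (rhs at j=5; lhs holds on [4,4])
  i=5: ✗ (lhs fails at k=5 before rhs at j=7)
  i=6: ✓ (rhs at j=7; lhs holds on [6,6])
  i=7: ✗ (lhs fails at k=7 before rhs at j=8)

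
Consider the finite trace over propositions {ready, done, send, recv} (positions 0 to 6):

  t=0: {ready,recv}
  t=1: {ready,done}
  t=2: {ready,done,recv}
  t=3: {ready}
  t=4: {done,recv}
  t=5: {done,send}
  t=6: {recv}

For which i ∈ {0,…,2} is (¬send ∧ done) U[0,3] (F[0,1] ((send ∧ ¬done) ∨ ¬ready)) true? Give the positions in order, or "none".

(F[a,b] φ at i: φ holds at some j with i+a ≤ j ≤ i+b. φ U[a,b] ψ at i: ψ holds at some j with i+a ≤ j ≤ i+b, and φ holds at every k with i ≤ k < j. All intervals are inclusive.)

1, 2

Evaluate at each i in [0,2]:
  i=0: ✗ (lhs fails at k=0 before rhs at j=3)
  i=1: ✓ (rhs at j=3; lhs holds on [1,2])
  i=2: ✓ (rhs at j=3; lhs holds on [2,2])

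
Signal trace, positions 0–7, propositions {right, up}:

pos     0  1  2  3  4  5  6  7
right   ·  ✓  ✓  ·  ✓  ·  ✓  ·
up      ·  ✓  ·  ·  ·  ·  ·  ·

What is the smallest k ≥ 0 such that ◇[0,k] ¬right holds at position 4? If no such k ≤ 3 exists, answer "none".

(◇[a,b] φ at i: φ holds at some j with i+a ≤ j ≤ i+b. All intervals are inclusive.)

1

Scan j = 4,5,… for ¬right:
  j=4: fails
  j=5: holds
First hit at j=5, so smallest k = 5-4 = 1.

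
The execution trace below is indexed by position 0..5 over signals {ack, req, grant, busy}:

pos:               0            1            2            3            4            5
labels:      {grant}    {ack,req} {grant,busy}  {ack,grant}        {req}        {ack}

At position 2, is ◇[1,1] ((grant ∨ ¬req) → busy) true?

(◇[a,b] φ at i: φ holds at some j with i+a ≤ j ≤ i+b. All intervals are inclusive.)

Check ((grant ∨ ¬req) → busy) at each j in [3,3]:
  j=3: false
No position in the window satisfies it → formula fails.

No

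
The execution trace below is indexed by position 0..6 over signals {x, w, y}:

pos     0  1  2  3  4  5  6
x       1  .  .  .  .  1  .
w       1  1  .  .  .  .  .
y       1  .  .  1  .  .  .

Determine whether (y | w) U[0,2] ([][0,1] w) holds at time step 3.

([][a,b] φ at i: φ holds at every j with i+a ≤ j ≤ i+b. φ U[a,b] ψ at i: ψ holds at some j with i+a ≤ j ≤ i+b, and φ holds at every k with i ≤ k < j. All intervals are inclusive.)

Need some j in [3,5] with [][0,1] w, and (y | w) at every k in [3,j-1].
  j=3: [][0,1] w — fails at 3.
  j=4: [][0,1] w — fails at 4.
  j=5: [][0,1] w — fails at 5.
No j in the window works → until fails.

False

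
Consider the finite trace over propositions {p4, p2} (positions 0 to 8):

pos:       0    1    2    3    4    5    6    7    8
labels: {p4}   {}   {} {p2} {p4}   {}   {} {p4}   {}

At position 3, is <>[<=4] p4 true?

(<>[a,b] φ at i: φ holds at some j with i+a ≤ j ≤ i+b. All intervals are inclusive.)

Check p4 at each j in [3,7]:
  j=3: false
  j=4: true
  j=5: false
  j=6: false
  j=7: true
Found at j=4 → formula holds.

True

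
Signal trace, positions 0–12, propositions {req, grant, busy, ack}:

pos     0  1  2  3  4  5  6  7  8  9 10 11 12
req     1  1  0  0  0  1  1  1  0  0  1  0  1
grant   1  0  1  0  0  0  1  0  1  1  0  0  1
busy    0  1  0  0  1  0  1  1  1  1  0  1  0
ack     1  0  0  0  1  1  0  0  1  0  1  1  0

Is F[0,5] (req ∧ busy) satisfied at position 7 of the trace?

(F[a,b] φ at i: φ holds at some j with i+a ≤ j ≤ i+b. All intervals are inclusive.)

Check (req ∧ busy) at each j in [7,12]:
  j=7: true
  j=8: false
  j=9: false
  j=10: false
  j=11: false
  j=12: false
Found at j=7 → formula holds.

Yes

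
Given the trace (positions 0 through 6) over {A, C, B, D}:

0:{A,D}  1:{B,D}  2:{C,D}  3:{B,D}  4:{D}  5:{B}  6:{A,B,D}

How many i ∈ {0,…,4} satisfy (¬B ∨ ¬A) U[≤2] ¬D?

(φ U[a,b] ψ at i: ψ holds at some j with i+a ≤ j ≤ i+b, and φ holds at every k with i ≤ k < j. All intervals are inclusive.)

Evaluate at each i in [0,4]:
  i=0: ✗ (no rhs in [0,2])
  i=1: ✗ (no rhs in [1,3])
  i=2: ✗ (no rhs in [2,4])
  i=3: ✓ (rhs at j=5; lhs holds on [3,4])
  i=4: ✓ (rhs at j=5; lhs holds on [4,4])
Positions where it holds: {3, 4} → 2.

2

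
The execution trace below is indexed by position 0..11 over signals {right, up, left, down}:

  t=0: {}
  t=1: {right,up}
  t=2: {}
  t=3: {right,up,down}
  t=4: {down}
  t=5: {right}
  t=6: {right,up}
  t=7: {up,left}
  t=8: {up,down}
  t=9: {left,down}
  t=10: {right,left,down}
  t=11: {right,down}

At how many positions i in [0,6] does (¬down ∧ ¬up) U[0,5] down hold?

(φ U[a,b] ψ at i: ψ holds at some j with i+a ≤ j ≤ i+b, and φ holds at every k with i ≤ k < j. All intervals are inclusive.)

Evaluate at each i in [0,6]:
  i=0: ✗ (lhs fails at k=1 before rhs at j=3)
  i=1: ✗ (lhs fails at k=1 before rhs at j=3)
  i=2: ✓ (rhs at j=3; lhs holds on [2,2])
  i=3: ✓ (rhs at j=3)
  i=4: ✓ (rhs at j=4)
  i=5: ✗ (lhs fails at k=6 before rhs at j=8)
  i=6: ✗ (lhs fails at k=6 before rhs at j=8)
Positions where it holds: {2, 3, 4} → 3.

3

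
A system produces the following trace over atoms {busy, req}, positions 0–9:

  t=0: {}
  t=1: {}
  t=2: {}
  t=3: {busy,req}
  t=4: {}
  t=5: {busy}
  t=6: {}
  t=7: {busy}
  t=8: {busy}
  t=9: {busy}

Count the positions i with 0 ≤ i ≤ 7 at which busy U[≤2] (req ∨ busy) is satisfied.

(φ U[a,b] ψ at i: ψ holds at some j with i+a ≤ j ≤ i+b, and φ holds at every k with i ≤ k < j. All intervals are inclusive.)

Evaluate at each i in [0,7]:
  i=0: ✗ (no rhs in [0,2])
  i=1: ✗ (lhs fails at k=1 before rhs at j=3)
  i=2: ✗ (lhs fails at k=2 before rhs at j=3)
  i=3: ✓ (rhs at j=3)
  i=4: ✗ (lhs fails at k=4 before rhs at j=5)
  i=5: ✓ (rhs at j=5)
  i=6: ✗ (lhs fails at k=6 before rhs at j=7)
  i=7: ✓ (rhs at j=7)
Positions where it holds: {3, 5, 7} → 3.

3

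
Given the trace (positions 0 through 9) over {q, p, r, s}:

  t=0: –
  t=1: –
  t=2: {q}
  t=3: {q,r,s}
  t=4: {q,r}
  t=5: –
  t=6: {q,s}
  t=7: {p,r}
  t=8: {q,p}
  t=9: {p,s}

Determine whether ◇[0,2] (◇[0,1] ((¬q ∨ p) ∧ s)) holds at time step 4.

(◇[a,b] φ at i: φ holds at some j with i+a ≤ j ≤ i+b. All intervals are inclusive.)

False

Check ◇[0,1] ((¬q ∨ p) ∧ s) at each j in [4,6]:
  j=4: fails (none in [4,5])
  j=5: fails (none in [5,6])
  j=6: fails (none in [6,7])
No position in the window satisfies it → formula fails.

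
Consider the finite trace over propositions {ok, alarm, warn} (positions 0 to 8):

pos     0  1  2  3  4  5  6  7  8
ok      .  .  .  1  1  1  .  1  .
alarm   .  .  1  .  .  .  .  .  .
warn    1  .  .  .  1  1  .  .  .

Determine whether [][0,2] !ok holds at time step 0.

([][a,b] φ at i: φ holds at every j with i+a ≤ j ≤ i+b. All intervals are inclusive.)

Check !ok at every j in [0,2]:
  j=0: true
  j=1: true
  j=2: true
All positions satisfy it → formula holds.

Yes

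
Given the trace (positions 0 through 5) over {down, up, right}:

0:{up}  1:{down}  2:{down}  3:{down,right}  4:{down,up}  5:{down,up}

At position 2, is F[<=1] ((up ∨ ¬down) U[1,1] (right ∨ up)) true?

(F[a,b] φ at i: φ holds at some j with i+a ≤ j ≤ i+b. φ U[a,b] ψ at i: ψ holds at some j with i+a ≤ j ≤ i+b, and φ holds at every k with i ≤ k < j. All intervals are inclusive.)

False

Check ((up ∨ ¬down) U[1,1] (right ∨ up)) at each j in [2,3]:
  j=2: fails
  j=3: fails
No position in the window satisfies it → formula fails.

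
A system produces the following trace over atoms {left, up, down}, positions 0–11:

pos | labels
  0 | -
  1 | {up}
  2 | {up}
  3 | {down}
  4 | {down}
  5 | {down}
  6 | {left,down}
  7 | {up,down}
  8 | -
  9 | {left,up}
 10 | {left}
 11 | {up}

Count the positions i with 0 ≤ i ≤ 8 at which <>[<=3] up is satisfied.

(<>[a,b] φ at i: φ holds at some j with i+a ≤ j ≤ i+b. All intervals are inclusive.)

Evaluate at each i in [0,8]:
  i=0: ✓ (witness j=1)
  i=1: ✓ (witness j=1)
  i=2: ✓ (witness j=2)
  i=3: ✗ (none in [3,6])
  i=4: ✓ (witness j=7)
  i=5: ✓ (witness j=7)
  i=6: ✓ (witness j=7)
  i=7: ✓ (witness j=7)
  i=8: ✓ (witness j=9)
Positions where it holds: {0, 1, 2, 4, 5, 6, 7, 8} → 8.

8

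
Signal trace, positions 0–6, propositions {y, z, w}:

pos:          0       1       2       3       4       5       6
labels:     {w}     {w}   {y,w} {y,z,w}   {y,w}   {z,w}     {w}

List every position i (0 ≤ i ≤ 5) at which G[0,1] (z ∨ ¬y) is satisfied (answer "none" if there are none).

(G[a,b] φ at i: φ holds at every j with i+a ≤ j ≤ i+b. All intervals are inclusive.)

0, 5

Evaluate at each i in [0,5]:
  i=0: ✓ (all of [0,1])
  i=1: ✗ (fails at j=2)
  i=2: ✗ (fails at j=2)
  i=3: ✗ (fails at j=4)
  i=4: ✗ (fails at j=4)
  i=5: ✓ (all of [5,6])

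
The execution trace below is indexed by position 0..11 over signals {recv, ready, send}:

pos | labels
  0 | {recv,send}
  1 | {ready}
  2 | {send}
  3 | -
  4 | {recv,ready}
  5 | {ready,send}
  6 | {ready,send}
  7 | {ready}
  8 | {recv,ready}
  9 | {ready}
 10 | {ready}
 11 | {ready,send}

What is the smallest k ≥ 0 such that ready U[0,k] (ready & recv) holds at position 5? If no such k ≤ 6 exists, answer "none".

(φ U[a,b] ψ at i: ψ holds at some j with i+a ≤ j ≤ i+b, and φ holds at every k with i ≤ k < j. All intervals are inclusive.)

3

Need earliest j ≥ 5 with (ready & recv), and ready at every k in [5,j-1].
  j=5: rhs fails.
  j=6: rhs fails.
  j=7: rhs fails.
  j=8: rhs holds; lhs holds on [5,7]. k = 3.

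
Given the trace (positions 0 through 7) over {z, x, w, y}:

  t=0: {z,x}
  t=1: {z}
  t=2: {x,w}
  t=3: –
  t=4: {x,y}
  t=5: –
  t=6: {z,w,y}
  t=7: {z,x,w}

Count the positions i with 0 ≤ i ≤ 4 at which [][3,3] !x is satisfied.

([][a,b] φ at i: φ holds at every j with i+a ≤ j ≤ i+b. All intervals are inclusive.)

Evaluate at each i in [0,4]:
  i=0: ✓ (all of [3,3])
  i=1: ✗ (fails at j=4)
  i=2: ✓ (all of [5,5])
  i=3: ✓ (all of [6,6])
  i=4: ✗ (fails at j=7)
Positions where it holds: {0, 2, 3} → 3.

3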